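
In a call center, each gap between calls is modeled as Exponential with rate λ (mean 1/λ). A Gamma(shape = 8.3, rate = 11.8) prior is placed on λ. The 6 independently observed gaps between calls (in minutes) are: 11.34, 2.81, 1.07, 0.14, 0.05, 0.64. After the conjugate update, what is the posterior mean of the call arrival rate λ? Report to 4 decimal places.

With a Gamma(shape α, rate β) prior on the exponential rate λ, the posterior after n observations with total T = Σxᵢ is Gamma(α+n, β+T).
Sum of observations T = 16.05 minutes; n = 6.
Posterior: Gamma(8.3+6, 11.8+16.05) = Gamma(14.3, 27.85).
Posterior mean of λ = α/β = 14.3/27.85 = 0.5135.

0.5135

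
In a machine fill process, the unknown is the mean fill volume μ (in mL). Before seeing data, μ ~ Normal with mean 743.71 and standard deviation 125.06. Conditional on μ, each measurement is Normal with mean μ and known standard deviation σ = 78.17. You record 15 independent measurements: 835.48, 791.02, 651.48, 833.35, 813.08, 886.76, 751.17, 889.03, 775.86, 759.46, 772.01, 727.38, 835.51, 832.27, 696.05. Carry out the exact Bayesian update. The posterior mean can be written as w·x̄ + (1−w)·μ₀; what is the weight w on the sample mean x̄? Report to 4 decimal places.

0.9746

For Normal data with known variance σ², a Normal(μ₀, σ₀²) prior on μ is conjugate. Posterior precision = 1/σ₀² + n/σ²; posterior mean is the precision-weighted average of μ₀ and x̄.
σ₀² = 125.06² = 15640.0036, σ² = 78.17² = 6110.5489. Prior precision 1/σ₀² = 1/15640.0036; data precision n/σ² = 15/6110.5489.
w = (n/σ²)/(1/σ₀² + n/σ²) = n·σ₀²/(σ² + n·σ₀²) = 15·15640.0036/(6110.5489 + 15·15640.0036) = 234600.054/240710.6029 = 0.9746.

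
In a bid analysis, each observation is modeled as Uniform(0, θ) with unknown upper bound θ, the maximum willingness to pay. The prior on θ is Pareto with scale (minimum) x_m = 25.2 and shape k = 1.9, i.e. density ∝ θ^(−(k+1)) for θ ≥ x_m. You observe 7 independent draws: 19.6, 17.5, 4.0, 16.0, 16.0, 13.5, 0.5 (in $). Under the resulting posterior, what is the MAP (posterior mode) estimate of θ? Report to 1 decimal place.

25.2

A Pareto(scale x_m, shape k) prior on the upper bound θ of Uniform(0, θ) is conjugate: posterior is Pareto(max(x_m, max xᵢ), k + n).
Sample maximum = 19.6; prior scale x_m = 25.2 → posterior scale = max = 25.2.
Posterior shape = 1.9 + 7 = 8.9.
The Pareto density is decreasing on [x_m, ∞), so the mode is x_m = 25.2.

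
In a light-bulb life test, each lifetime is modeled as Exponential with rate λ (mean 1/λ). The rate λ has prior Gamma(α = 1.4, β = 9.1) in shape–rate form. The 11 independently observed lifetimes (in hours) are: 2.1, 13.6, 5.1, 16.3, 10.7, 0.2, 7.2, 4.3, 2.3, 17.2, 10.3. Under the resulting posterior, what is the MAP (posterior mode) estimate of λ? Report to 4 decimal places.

With a Gamma(shape α, rate β) prior on the exponential rate λ, the posterior after n observations with total T = Σxᵢ is Gamma(α+n, β+T).
Sum of observations T = 89.3 hours; n = 11.
Posterior: Gamma(1.4+11, 9.1+89.3) = Gamma(12.4, 98.4).
Mode = (α−1)/β = 0.1159.

0.1159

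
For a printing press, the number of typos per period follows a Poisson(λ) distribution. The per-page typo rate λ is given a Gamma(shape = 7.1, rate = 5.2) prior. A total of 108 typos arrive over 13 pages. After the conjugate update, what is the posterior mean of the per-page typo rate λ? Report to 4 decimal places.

6.3242

With a Gamma(shape α, rate β) prior, the Poisson likelihood is conjugate: the posterior is Gamma(α + ΣXᵢ, β + n).
Posterior: Gamma(α+S, β+n) = Gamma(7.1+108, 5.2+13) = Gamma(115.1, 18.2).
Posterior mean = α/β = 115.1/18.2 = 6.3242.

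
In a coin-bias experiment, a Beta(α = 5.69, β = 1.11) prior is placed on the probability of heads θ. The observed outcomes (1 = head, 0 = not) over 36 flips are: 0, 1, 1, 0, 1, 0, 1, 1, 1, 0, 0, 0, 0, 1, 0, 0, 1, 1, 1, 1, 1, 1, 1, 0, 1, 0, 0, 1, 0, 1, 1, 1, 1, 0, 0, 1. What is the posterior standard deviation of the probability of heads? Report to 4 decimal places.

0.0732

The Beta prior is conjugate to a Binomial/Bernoulli likelihood; the update adds successes to α and failures to β.
Posterior: Beta(α+k, β+n−k) = Beta(5.69+21, 1.11+15) = Beta(26.69, 16.11).
Var = αβ/((α+β)²(α+β+1)) = 26.69·16.11/(42.80²·43.80) = 0.00535898; SD = √0.00535898 = 0.0732.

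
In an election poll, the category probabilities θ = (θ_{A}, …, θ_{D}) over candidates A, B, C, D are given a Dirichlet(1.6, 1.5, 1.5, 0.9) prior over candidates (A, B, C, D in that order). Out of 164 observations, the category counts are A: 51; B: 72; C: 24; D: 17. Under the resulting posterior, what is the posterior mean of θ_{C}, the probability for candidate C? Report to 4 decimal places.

0.1504

The Dirichlet prior is conjugate to the Multinomial likelihood: each posterior αⱼ = prior αⱼ + observed count nⱼ.
Posterior concentration: (52.6, 73.5, 25.5, 17.9), total = 169.5.
E[θ_{C}|data] = α_{C}/Σα = 25.5/169.5 = 0.1504.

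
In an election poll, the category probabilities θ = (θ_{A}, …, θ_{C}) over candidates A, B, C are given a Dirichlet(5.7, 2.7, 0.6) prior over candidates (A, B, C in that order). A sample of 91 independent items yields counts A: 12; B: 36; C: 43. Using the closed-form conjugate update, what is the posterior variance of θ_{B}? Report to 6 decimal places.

The Dirichlet prior is conjugate to the Multinomial likelihood: each posterior αⱼ = prior αⱼ + observed count nⱼ.
Posterior concentration: (17.7, 38.7, 43.6), total = 100.0.
Var[θ_j] = α_j(Σα−α_j)/((Σα)²(Σα+1)) = 38.7·61.3/(100.0²·101.0) = 0.002349.

0.002349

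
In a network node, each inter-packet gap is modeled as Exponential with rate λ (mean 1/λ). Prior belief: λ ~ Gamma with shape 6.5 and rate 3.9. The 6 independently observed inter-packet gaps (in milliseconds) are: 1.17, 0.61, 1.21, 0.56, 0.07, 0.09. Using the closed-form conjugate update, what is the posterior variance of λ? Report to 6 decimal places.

0.215844

With a Gamma(shape α, rate β) prior on the exponential rate λ, the posterior after n observations with total T = Σxᵢ is Gamma(α+n, β+T).
Sum of observations T = 3.71 milliseconds; n = 6.
Posterior: Gamma(6.5+6, 3.9+3.71) = Gamma(12.5, 7.61).
Var = α/β² = 0.215844.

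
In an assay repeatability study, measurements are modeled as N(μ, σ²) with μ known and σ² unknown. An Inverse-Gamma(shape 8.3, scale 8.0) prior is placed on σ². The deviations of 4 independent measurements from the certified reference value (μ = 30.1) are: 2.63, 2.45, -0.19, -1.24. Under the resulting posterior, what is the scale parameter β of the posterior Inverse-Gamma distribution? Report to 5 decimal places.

With known mean μ and an Inverse-Gamma(α, β) prior on σ², the Normal likelihood is conjugate: posterior is Inv-Gamma(α + n/2, β + Σ(xᵢ−μ)²/2).
Σ(xᵢ−μ)² = (2.63)² + (2.45)² + (-0.19)² + (-1.24)² = 14.4931.
Posterior: Inv-Gamma(8.3 + 4/2, 8.0 + 14.4931/2) = Inv-Gamma(10.30, 15.24655).
Posterior β = 15.24655.

15.24655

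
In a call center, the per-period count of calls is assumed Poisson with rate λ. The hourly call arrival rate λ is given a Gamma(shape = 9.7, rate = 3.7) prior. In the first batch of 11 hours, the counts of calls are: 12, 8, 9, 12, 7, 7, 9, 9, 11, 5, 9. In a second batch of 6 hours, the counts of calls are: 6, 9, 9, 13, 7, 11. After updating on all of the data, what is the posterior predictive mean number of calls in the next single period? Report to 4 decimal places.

7.8599

With a Gamma(shape α, rate β) prior, the Poisson likelihood is conjugate: the posterior is Gamma(α + ΣXᵢ, β + n).
Batch 1: sum of counts S = 98 over n = 11 hours.
After batch 1: Gamma(α+S, β+n) = Gamma(9.7+98, 3.7+11) = Gamma(107.7, 14.7).
Batch 2: sum of counts S = 55 over n = 6 hours.
After batch 2: Gamma(α+S, β+n) = Gamma(107.7+55, 14.7+6) = Gamma(162.7, 20.7).
The predictive distribution for one future period is NegBinom with mean α/β = 7.8599.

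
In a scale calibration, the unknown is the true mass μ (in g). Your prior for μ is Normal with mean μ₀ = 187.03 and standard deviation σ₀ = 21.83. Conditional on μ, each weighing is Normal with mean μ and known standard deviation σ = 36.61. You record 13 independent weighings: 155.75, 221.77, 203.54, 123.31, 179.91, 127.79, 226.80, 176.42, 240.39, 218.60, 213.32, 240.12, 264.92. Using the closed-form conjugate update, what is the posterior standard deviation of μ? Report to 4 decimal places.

9.2066

For Normal data with known variance σ², a Normal(μ₀, σ₀²) prior on μ is conjugate. Posterior precision = 1/σ₀² + n/σ²; posterior mean is the precision-weighted average of μ₀ and x̄.
σ₀² = 21.83² = 476.5489, σ² = 36.61² = 1340.2921; σ² + n·σ₀² = 1340.2921 + 13·476.5489 = 7535.4278.
Posterior precision = 1/σ₀² + n/σ² = 1/476.5489 + 13/1340.2921 = (σ² + n·σ₀²)/(σ₀²σ²) = 7535.4278/(476.5489·1340.2921); posterior variance σₙ² = σ₀²σ²/(σ² + n·σ₀²) = 476.5489·1340.2921/7535.4278 = 84.761575.
Posterior SD = √σₙ² = √(476.5489·1340.2921/7535.4278) = 9.2066.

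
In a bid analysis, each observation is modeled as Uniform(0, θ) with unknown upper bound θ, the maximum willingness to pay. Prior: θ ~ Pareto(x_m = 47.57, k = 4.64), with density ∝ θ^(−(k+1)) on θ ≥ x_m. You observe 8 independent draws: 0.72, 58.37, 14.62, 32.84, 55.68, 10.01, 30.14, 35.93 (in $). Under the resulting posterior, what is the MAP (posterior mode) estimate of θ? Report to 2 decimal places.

A Pareto(scale x_m, shape k) prior on the upper bound θ of Uniform(0, θ) is conjugate: posterior is Pareto(max(x_m, max xᵢ), k + n).
Sample maximum = 58.37; prior scale x_m = 47.57 → posterior scale = max = 58.37.
Posterior shape = 4.64 + 8 = 12.64.
The Pareto density is decreasing on [x_m, ∞), so the mode is x_m = 58.37.

58.37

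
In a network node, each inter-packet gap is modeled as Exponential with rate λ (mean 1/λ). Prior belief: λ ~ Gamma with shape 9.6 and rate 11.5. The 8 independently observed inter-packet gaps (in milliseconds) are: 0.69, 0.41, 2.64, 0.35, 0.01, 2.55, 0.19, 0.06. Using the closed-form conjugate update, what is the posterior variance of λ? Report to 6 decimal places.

With a Gamma(shape α, rate β) prior on the exponential rate λ, the posterior after n observations with total T = Σxᵢ is Gamma(α+n, β+T).
Sum of observations T = 6.90 milliseconds; n = 8.
Posterior: Gamma(9.6+8, 11.5+6.90) = Gamma(17.6, 18.40).
Var = α/β² = 0.051985.

0.051985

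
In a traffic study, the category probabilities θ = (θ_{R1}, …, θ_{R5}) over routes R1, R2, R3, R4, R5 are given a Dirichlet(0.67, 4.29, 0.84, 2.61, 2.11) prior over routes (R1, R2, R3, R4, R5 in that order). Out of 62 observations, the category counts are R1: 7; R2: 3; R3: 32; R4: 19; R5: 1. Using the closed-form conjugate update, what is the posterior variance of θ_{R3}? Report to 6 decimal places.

0.003370

The Dirichlet prior is conjugate to the Multinomial likelihood: each posterior αⱼ = prior αⱼ + observed count nⱼ.
Posterior concentration: (7.67, 7.29, 32.84, 21.61, 3.11), total = 72.52.
Var[θ_j] = α_j(Σα−α_j)/((Σα)²(Σα+1)) = 32.84·39.68/(72.52²·73.52) = 0.003370.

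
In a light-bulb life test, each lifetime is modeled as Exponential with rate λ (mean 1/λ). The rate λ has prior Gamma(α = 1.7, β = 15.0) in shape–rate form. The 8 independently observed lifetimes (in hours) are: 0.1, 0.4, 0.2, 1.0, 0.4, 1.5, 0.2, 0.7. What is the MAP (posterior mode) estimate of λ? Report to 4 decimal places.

0.4462

With a Gamma(shape α, rate β) prior on the exponential rate λ, the posterior after n observations with total T = Σxᵢ is Gamma(α+n, β+T).
Sum of observations T = 4.5 hours; n = 8.
Posterior: Gamma(1.7+8, 15.0+4.5) = Gamma(9.7, 19.5).
Mode = (α−1)/β = 0.4462.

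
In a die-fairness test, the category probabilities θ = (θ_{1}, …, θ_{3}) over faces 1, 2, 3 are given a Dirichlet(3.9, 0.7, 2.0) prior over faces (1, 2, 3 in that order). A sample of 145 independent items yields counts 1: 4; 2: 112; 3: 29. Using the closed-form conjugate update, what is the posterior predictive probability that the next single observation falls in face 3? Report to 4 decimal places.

0.2045

The Dirichlet prior is conjugate to the Multinomial likelihood: each posterior αⱼ = prior αⱼ + observed count nⱼ.
Posterior concentration: (7.9, 112.7, 31.0), total = 151.6.
P(next = 3 | data) = α_{3}/Σα = 0.2045.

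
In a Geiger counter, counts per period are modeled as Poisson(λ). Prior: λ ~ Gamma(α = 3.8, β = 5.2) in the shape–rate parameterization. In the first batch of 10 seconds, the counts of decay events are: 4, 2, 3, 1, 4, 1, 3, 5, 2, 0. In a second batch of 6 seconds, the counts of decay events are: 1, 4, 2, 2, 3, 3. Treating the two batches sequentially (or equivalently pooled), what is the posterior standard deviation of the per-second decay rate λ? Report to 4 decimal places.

With a Gamma(shape α, rate β) prior, the Poisson likelihood is conjugate: the posterior is Gamma(α + ΣXᵢ, β + n).
Batch 1: sum of counts S = 25 over n = 10 seconds.
After batch 1: Gamma(α+S, β+n) = Gamma(3.8+25, 5.2+10) = Gamma(28.8, 15.2).
Batch 2: sum of counts S = 15 over n = 6 seconds.
After batch 2: Gamma(α+S, β+n) = Gamma(28.8+15, 15.2+6) = Gamma(43.8, 21.2).
SD = √α/β = √43.8/21.2 = 0.3122.

0.3122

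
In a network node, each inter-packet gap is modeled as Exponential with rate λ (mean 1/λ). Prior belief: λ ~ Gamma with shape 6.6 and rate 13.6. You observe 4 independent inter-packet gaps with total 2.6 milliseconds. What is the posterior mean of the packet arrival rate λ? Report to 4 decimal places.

With a Gamma(shape α, rate β) prior on the exponential rate λ, the posterior after n observations with total T = Σxᵢ is Gamma(α+n, β+T).
Posterior: Gamma(6.6+4, 13.6+2.6) = Gamma(10.6, 16.2).
Posterior mean of λ = α/β = 10.6/16.2 = 0.6543.

0.6543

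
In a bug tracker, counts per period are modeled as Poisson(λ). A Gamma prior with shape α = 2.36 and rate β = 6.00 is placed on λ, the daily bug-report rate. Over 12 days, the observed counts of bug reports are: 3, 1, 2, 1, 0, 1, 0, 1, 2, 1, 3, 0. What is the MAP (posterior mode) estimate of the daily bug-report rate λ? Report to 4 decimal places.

With a Gamma(shape α, rate β) prior, the Poisson likelihood is conjugate: the posterior is Gamma(α + ΣXᵢ, β + n).
Sum of counts S = 15 over n = 12 days.
Posterior: Gamma(α+S, β+n) = Gamma(2.36+15, 6.00+12) = Gamma(17.36, 18.00).
Mode of Gamma(α,β) for α≥1 is (α−1)/β = 16.36/18.00 = 0.9089.

0.9089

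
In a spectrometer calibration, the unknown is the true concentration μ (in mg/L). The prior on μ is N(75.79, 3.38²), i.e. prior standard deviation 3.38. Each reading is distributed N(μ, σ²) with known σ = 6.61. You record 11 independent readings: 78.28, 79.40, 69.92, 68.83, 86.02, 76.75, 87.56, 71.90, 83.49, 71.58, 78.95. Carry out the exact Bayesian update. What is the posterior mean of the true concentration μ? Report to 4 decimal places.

For Normal data with known variance σ², a Normal(μ₀, σ₀²) prior on μ is conjugate. Posterior precision = 1/σ₀² + n/σ²; posterior mean is the precision-weighted average of μ₀ and x̄.
Σxᵢ = 78.28 + 79.40 + 69.92 + 68.83 + 86.02 + 76.75 + 87.56 + 71.90 + 83.49 + 71.58 + 78.95 = 852.68, so n·x̄ = 852.68.
σ₀² = 3.38² = 11.4244, σ² = 6.61² = 43.6921; σ² + n·σ₀² = 43.6921 + 11·11.4244 = 169.3605.
Posterior mean = (μ₀/σ₀² + n·x̄/σ²)/(1/σ₀² + n/σ²) = (σ²·μ₀ + σ₀²·n·x̄)/(σ² + n·σ₀²) = (43.6921·75.79 + 11.4244·852.68)/169.3605 = 13052.781651/169.3605 = 77.0710.

77.0710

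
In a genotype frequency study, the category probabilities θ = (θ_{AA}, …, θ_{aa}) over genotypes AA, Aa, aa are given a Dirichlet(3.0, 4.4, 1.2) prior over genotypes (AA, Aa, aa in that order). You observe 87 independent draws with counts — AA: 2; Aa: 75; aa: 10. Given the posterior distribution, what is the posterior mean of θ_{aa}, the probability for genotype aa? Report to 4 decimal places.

0.1172

The Dirichlet prior is conjugate to the Multinomial likelihood: each posterior αⱼ = prior αⱼ + observed count nⱼ.
Posterior concentration: (5.0, 79.4, 11.2), total = 95.6.
E[θ_{aa}|data] = α_{aa}/Σα = 11.2/95.6 = 0.1172.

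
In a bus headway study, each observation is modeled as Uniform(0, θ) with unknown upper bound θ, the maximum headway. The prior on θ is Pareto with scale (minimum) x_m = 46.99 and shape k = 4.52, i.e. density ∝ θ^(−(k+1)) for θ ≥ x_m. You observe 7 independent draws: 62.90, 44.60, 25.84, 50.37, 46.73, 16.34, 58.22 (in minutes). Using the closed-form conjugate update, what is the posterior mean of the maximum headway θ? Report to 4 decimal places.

A Pareto(scale x_m, shape k) prior on the upper bound θ of Uniform(0, θ) is conjugate: posterior is Pareto(max(x_m, max xᵢ), k + n).
Sample maximum = 62.90; prior scale x_m = 46.99 → posterior scale = max = 62.90.
Posterior shape = 4.52 + 7 = 11.52.
E[θ|data] = k·x_m/(k−1) = 11.52·62.90/10.52 = 68.8791.

68.8791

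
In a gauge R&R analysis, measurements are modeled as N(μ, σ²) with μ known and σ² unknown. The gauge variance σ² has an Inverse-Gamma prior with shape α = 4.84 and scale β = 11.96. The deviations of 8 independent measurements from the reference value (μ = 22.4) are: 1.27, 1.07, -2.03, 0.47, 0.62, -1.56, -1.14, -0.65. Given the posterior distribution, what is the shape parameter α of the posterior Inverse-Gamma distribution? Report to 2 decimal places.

With known mean μ and an Inverse-Gamma(α, β) prior on σ², the Normal likelihood is conjugate: posterior is Inv-Gamma(α + n/2, β + Σ(xᵢ−μ)²/2).
Σ(xᵢ−μ)² = (1.27)² + (1.07)² + (-2.03)² + (0.47)² + (0.62)² + (-1.56)² + (-1.14)² + (-0.65)² = 11.6397.
Posterior: Inv-Gamma(4.84 + 8/2, 11.96 + 11.6397/2) = Inv-Gamma(8.84, 17.77985).
Posterior α = 8.84.

8.84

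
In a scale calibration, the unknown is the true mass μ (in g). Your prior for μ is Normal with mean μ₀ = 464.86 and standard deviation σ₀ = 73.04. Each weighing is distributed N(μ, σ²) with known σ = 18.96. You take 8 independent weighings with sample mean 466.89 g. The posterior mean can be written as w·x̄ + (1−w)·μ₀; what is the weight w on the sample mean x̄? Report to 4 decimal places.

For Normal data with known variance σ², a Normal(μ₀, σ₀²) prior on μ is conjugate. Posterior precision = 1/σ₀² + n/σ²; posterior mean is the precision-weighted average of μ₀ and x̄.
σ₀² = 73.04² = 5334.8416, σ² = 18.96² = 359.4816. Prior precision 1/σ₀² = 1/5334.8416; data precision n/σ² = 8/359.4816.
w = (n/σ²)/(1/σ₀² + n/σ²) = n·σ₀²/(σ² + n·σ₀²) = 8·5334.8416/(359.4816 + 8·5334.8416) = 42678.7328/43038.2144 = 0.9916.

0.9916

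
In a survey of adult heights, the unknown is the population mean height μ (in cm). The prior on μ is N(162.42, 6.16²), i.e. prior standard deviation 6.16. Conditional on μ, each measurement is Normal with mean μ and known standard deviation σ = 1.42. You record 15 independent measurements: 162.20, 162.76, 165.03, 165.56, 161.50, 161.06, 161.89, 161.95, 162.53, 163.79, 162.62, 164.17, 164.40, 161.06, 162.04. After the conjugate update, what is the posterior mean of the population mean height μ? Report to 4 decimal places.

162.8359

For Normal data with known variance σ², a Normal(μ₀, σ₀²) prior on μ is conjugate. Posterior precision = 1/σ₀² + n/σ²; posterior mean is the precision-weighted average of μ₀ and x̄.
Σxᵢ = 162.20 + 162.76 + 165.03 + 165.56 + 161.50 + 161.06 + 161.89 + 161.95 + 162.53 + 163.79 + 162.62 + 164.17 + 164.40 + 161.06 + 162.04 = 2442.56, so n·x̄ = 2442.56.
σ₀² = 6.16² = 37.9456, σ² = 1.42² = 2.0164; σ² + n·σ₀² = 2.0164 + 15·37.9456 = 571.2004.
Posterior mean = (μ₀/σ₀² + n·x̄/σ²)/(1/σ₀² + n/σ²) = (σ²·μ₀ + σ₀²·n·x̄)/(σ² + n·σ₀²) = (2.0164·162.42 + 37.9456·2442.56)/571.2004 = 93011.908424/571.2004 = 162.8359.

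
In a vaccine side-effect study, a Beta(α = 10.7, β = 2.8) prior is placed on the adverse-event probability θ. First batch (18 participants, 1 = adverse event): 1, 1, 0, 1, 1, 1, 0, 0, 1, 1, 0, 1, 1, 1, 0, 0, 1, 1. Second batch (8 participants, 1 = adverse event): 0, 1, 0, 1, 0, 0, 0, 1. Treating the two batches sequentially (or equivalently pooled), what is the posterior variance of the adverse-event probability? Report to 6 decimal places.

The Beta prior is conjugate to a Binomial/Bernoulli likelihood; the update adds successes to α and failures to β.
After batch 1: Beta(10.7+12, 2.8+6) = Beta(22.7, 8.8).
After batch 2: Beta(22.7+3, 8.8+5) = Beta(25.7, 13.8).
Var = αβ/((α+β)²(α+β+1)) = 25.7·13.8/(39.5²·40.5) = 0.005613.

0.005613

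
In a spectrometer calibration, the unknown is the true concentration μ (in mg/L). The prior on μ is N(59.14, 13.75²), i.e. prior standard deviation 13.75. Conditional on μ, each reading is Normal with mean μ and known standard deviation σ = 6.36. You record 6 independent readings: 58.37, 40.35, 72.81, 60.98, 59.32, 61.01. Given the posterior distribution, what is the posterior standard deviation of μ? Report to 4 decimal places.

2.5514

For Normal data with known variance σ², a Normal(μ₀, σ₀²) prior on μ is conjugate. Posterior precision = 1/σ₀² + n/σ²; posterior mean is the precision-weighted average of μ₀ and x̄.
σ₀² = 13.75² = 189.0625, σ² = 6.36² = 40.4496; σ² + n·σ₀² = 40.4496 + 6·189.0625 = 1174.8246.
Posterior precision = 1/σ₀² + n/σ² = 1/189.0625 + 6/40.4496 = (σ² + n·σ₀²)/(σ₀²σ²) = 1174.8246/(189.0625·40.4496); posterior variance σₙ² = σ₀²σ²/(σ² + n·σ₀²) = 189.0625·40.4496/1174.8246 = 6.509484.
Posterior SD = √σₙ² = √(189.0625·40.4496/1174.8246) = 2.5514.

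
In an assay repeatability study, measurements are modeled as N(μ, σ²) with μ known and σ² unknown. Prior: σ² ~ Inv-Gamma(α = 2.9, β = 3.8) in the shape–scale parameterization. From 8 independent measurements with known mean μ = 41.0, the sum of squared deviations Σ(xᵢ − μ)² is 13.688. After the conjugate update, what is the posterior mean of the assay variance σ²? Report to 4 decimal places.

With known mean μ and an Inverse-Gamma(α, β) prior on σ², the Normal likelihood is conjugate: posterior is Inv-Gamma(α + n/2, β + Σ(xᵢ−μ)²/2).
Posterior: Inv-Gamma(2.9 + 8/2, 3.8 + 13.688/2) = Inv-Gamma(6.90, 10.6440).
E[σ²|data] = β/(α−1) = 10.6440/5.90 = 1.8041.

1.8041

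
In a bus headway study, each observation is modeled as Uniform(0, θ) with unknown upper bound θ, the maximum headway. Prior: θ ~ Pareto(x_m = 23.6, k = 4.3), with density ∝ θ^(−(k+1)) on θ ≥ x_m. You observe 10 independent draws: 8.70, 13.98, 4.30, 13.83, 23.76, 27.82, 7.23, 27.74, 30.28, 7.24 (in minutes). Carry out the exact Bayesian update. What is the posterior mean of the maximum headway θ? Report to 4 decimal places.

32.5567

A Pareto(scale x_m, shape k) prior on the upper bound θ of Uniform(0, θ) is conjugate: posterior is Pareto(max(x_m, max xᵢ), k + n).
Sample maximum = 30.28; prior scale x_m = 23.6 → posterior scale = max = 30.28.
Posterior shape = 4.3 + 10 = 14.3.
E[θ|data] = k·x_m/(k−1) = 14.3·30.28/13.3 = 32.5567.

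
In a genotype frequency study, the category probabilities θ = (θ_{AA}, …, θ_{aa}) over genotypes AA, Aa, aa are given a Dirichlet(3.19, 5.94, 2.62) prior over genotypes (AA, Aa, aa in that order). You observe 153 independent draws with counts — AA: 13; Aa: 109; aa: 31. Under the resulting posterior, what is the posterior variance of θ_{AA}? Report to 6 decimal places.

The Dirichlet prior is conjugate to the Multinomial likelihood: each posterior αⱼ = prior αⱼ + observed count nⱼ.
Posterior concentration: (16.19, 114.94, 33.62), total = 164.75.
Var[θ_j] = α_j(Σα−α_j)/((Σα)²(Σα+1)) = 16.19·148.56/(164.75²·165.75) = 0.000535.

0.000535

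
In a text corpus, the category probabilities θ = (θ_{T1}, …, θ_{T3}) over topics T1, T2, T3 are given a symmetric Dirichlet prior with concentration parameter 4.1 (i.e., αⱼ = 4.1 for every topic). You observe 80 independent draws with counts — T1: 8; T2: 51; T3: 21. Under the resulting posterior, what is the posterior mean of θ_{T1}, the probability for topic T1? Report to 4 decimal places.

The Dirichlet prior is conjugate to the Multinomial likelihood: each posterior αⱼ = prior αⱼ + observed count nⱼ.
Posterior concentration: (12.1, 55.1, 25.1), total = 92.3.
E[θ_{T1}|data] = α_{T1}/Σα = 12.1/92.3 = 0.1311.

0.1311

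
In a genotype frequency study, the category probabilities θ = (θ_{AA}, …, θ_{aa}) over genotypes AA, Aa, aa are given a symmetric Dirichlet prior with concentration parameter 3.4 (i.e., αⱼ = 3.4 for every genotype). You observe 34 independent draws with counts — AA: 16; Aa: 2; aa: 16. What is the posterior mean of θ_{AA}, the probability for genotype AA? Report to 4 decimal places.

0.4389

The Dirichlet prior is conjugate to the Multinomial likelihood: each posterior αⱼ = prior αⱼ + observed count nⱼ.
Posterior concentration: (19.4, 5.4, 19.4), total = 44.2.
E[θ_{AA}|data] = α_{AA}/Σα = 19.4/44.2 = 0.4389.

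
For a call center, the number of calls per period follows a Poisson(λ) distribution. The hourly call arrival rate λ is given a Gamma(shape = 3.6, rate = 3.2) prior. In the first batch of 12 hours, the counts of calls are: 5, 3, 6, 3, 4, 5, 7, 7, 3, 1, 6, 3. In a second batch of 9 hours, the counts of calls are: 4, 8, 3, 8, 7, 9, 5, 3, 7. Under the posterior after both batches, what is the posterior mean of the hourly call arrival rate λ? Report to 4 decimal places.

With a Gamma(shape α, rate β) prior, the Poisson likelihood is conjugate: the posterior is Gamma(α + ΣXᵢ, β + n).
Batch 1: sum of counts S = 53 over n = 12 hours.
After batch 1: Gamma(α+S, β+n) = Gamma(3.6+53, 3.2+12) = Gamma(56.6, 15.2).
Batch 2: sum of counts S = 54 over n = 9 hours.
After batch 2: Gamma(α+S, β+n) = Gamma(56.6+54, 15.2+9) = Gamma(110.6, 24.2).
Posterior mean = α/β = 110.6/24.2 = 4.5702.

4.5702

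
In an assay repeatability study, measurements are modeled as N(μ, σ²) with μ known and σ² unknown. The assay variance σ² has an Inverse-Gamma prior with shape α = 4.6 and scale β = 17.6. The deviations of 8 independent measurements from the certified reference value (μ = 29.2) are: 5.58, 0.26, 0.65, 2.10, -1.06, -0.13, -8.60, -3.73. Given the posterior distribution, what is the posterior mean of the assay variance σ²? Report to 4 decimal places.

10.5428

With known mean μ and an Inverse-Gamma(α, β) prior on σ², the Normal likelihood is conjugate: posterior is Inv-Gamma(α + n/2, β + Σ(xᵢ−μ)²/2).
Σ(xᵢ−μ)² = (5.58)² + (0.26)² + (0.65)² + (2.10)² + (-1.06)² + (-0.13)² + (-8.60)² + (-3.73)² = 125.0499.
Posterior: Inv-Gamma(4.6 + 8/2, 17.6 + 125.0499/2) = Inv-Gamma(8.60, 80.12495).
E[σ²|data] = β/(α−1) = 80.12495/7.60 = 10.5428.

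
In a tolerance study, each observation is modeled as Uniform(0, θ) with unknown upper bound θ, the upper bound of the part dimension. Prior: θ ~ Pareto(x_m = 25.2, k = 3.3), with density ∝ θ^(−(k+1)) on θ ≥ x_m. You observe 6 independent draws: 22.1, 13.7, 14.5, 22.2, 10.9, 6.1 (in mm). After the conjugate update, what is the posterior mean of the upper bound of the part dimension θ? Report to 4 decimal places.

28.2361

A Pareto(scale x_m, shape k) prior on the upper bound θ of Uniform(0, θ) is conjugate: posterior is Pareto(max(x_m, max xᵢ), k + n).
Sample maximum = 22.2; prior scale x_m = 25.2 → posterior scale = max = 25.2.
Posterior shape = 3.3 + 6 = 9.3.
E[θ|data] = k·x_m/(k−1) = 9.3·25.2/8.3 = 28.2361.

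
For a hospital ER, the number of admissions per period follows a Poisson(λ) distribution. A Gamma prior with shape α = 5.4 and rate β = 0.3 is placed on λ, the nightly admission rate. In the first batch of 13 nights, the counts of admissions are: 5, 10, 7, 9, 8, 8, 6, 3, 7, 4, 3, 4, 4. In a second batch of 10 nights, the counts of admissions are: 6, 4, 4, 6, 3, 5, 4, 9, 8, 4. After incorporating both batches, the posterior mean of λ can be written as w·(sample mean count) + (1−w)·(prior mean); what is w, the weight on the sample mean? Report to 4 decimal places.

With a Gamma(shape α, rate β) prior, the Poisson likelihood is conjugate: the posterior is Gamma(α + ΣXᵢ, β + n).
Total number of nights: n = 13 + 10 = 23.
Posterior mean = (α₀+S)/(β₀+n) = [n/(β₀+n)]·(S/n) + [β₀/(β₀+n)]·(α₀/β₀), so only n and β₀ enter the weight.
Weight on data w = n/(β₀+n) = 23/(0.3+23) = 23/23.3 = 0.9871.

0.9871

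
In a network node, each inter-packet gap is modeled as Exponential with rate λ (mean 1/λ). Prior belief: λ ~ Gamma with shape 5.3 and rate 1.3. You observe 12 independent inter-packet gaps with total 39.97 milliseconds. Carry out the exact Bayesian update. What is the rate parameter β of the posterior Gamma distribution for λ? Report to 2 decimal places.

41.27

With a Gamma(shape α, rate β) prior on the exponential rate λ, the posterior after n observations with total T = Σxᵢ is Gamma(α+n, β+T).
Posterior: Gamma(5.3+12, 1.3+39.97) = Gamma(17.3, 41.27).
Posterior β = 41.27.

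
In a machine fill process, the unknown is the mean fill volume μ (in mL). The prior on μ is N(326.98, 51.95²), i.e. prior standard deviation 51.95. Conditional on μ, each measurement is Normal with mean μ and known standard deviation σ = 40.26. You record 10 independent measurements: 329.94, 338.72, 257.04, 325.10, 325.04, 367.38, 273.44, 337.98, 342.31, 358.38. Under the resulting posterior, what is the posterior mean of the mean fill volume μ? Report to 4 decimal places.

325.6150

For Normal data with known variance σ², a Normal(μ₀, σ₀²) prior on μ is conjugate. Posterior precision = 1/σ₀² + n/σ²; posterior mean is the precision-weighted average of μ₀ and x̄.
Σxᵢ = 329.94 + 338.72 + 257.04 + 325.10 + 325.04 + 367.38 + 273.44 + 337.98 + 342.31 + 358.38 = 3255.33, so n·x̄ = 3255.33.
σ₀² = 51.95² = 2698.8025, σ² = 40.26² = 1620.8676; σ² + n·σ₀² = 1620.8676 + 10·2698.8025 = 28608.8926.
Posterior mean = (μ₀/σ₀² + n·x̄/σ²)/(1/σ₀² + n/σ²) = (σ²·μ₀ + σ₀²·n·x̄)/(σ² + n·σ₀²) = (1620.8676·326.98 + 2698.8025·3255.33)/28608.8926 = 9315484.030173/28608.8926 = 325.6150.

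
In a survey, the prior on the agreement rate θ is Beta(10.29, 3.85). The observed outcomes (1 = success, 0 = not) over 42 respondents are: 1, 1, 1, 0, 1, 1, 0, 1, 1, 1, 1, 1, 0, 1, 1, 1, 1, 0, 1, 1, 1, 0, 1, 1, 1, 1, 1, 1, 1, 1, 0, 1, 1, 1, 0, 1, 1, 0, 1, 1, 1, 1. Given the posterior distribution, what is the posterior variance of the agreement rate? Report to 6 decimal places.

0.002914

The Beta prior is conjugate to a Binomial/Bernoulli likelihood; the update adds successes to α and failures to β.
Posterior: Beta(α+k, β+n−k) = Beta(10.29+34, 3.85+8) = Beta(44.29, 11.85).
Var = αβ/((α+β)²(α+β+1)) = 44.29·11.85/(56.14²·57.14) = 0.002914.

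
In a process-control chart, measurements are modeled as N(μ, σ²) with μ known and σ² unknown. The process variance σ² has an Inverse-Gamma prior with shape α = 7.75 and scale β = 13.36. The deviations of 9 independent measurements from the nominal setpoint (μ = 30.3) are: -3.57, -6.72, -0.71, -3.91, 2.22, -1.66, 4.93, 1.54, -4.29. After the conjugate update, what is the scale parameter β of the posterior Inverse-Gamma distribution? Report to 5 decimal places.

With known mean μ and an Inverse-Gamma(α, β) prior on σ², the Normal likelihood is conjugate: posterior is Inv-Gamma(α + n/2, β + Σ(xᵢ−μ)²/2).
Σ(xᵢ−μ)² = (-3.57)² + (-6.72)² + (-0.71)² + (-3.91)² + (2.22)² + (-1.66)² + (4.93)² + (1.54)² + (-4.29)² = 126.4601.
Posterior: Inv-Gamma(7.75 + 9/2, 13.36 + 126.4601/2) = Inv-Gamma(12.25, 76.59005).
Posterior β = 76.59005.

76.59005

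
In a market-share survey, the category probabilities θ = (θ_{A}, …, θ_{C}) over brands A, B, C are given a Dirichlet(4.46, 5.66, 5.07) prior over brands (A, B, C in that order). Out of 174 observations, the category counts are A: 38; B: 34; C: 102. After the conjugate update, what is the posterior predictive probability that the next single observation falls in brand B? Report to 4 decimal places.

The Dirichlet prior is conjugate to the Multinomial likelihood: each posterior αⱼ = prior αⱼ + observed count nⱼ.
Posterior concentration: (42.46, 39.66, 107.07), total = 189.19.
P(next = B | data) = α_{B}/Σα = 0.2096.

0.2096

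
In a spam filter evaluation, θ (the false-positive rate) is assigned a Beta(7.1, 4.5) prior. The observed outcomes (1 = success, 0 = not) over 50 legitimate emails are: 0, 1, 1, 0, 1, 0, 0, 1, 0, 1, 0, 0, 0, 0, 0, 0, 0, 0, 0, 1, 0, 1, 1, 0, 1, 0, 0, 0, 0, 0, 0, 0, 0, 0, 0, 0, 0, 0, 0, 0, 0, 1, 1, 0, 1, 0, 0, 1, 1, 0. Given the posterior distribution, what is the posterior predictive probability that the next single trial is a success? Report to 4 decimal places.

0.3425

The Beta prior is conjugate to a Binomial/Bernoulli likelihood; the update adds successes to α and failures to β.
Posterior: Beta(α+k, β+n−k) = Beta(7.1+14, 4.5+36) = Beta(21.1, 40.5).
For a single future Bernoulli trial, P(success | data) = α/(α+β) = 0.3425.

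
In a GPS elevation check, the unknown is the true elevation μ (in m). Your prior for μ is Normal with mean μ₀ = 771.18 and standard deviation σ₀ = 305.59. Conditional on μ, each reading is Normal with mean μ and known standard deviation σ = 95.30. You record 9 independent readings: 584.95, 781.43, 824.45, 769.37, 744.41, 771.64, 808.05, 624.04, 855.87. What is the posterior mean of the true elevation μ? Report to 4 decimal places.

For Normal data with known variance σ², a Normal(μ₀, σ₀²) prior on μ is conjugate. Posterior precision = 1/σ₀² + n/σ²; posterior mean is the precision-weighted average of μ₀ and x̄.
Σxᵢ = 584.95 + 781.43 + 824.45 + 769.37 + 744.41 + 771.64 + 808.05 + 624.04 + 855.87 = 6764.21, so n·x̄ = 6764.21.
σ₀² = 305.59² = 93385.2481, σ² = 95.30² = 9082.09; σ² + n·σ₀² = 9082.09 + 9·93385.2481 = 849549.3229.
Posterior mean = (μ₀/σ₀² + n·x̄/σ²)/(1/σ₀² + n/σ²) = (σ²·μ₀ + σ₀²·n·x̄)/(σ² + n·σ₀²) = (9082.09·771.18 + 93385.2481·6764.21)/849549.3229 = 638681355.216701/849549.3229 = 751.7884.

751.7884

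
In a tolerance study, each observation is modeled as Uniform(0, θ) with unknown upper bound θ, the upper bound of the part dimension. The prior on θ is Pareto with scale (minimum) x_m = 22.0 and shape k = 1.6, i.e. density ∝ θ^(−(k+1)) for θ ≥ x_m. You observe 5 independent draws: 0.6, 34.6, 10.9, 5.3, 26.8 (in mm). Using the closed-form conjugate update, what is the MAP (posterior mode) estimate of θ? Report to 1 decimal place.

34.6

A Pareto(scale x_m, shape k) prior on the upper bound θ of Uniform(0, θ) is conjugate: posterior is Pareto(max(x_m, max xᵢ), k + n).
Sample maximum = 34.6; prior scale x_m = 22.0 → posterior scale = max = 34.6.
Posterior shape = 1.6 + 5 = 6.6.
The Pareto density is decreasing on [x_m, ∞), so the mode is x_m = 34.6.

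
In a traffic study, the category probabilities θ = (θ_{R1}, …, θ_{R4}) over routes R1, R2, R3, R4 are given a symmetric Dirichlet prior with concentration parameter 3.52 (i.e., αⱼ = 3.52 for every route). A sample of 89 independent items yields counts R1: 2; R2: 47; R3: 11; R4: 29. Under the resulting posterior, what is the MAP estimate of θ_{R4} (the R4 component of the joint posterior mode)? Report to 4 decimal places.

0.3181

The Dirichlet prior is conjugate to the Multinomial likelihood: each posterior αⱼ = prior αⱼ + observed count nⱼ.
Posterior concentration: (5.52, 50.52, 14.52, 32.52), total = 103.08.
Joint mode component: (α_{R4}−1)/(Σα−K) = 31.52/99.08 = 0.3181.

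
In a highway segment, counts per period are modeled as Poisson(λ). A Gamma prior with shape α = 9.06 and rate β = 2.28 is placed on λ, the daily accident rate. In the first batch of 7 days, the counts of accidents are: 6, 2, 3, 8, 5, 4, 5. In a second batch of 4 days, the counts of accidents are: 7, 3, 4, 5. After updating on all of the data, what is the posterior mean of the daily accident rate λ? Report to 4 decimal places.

4.5979

With a Gamma(shape α, rate β) prior, the Poisson likelihood is conjugate: the posterior is Gamma(α + ΣXᵢ, β + n).
Batch 1: sum of counts S = 33 over n = 7 days.
After batch 1: Gamma(α+S, β+n) = Gamma(9.06+33, 2.28+7) = Gamma(42.06, 9.28).
Batch 2: sum of counts S = 19 over n = 4 days.
After batch 2: Gamma(α+S, β+n) = Gamma(42.06+19, 9.28+4) = Gamma(61.06, 13.28).
Posterior mean = α/β = 61.06/13.28 = 4.5979.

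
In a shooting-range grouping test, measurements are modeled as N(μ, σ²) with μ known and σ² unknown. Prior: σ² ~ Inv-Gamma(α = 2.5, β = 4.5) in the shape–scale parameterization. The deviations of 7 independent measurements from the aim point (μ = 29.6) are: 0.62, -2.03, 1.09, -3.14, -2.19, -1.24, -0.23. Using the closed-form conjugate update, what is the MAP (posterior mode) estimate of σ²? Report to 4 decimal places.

2.2100

With known mean μ and an Inverse-Gamma(α, β) prior on σ², the Normal likelihood is conjugate: posterior is Inv-Gamma(α + n/2, β + Σ(xᵢ−μ)²/2).
Σ(xᵢ−μ)² = (0.62)² + (-2.03)² + (1.09)² + (-3.14)² + (-2.19)² + (-1.24)² + (-0.23)² = 21.9396.
Posterior: Inv-Gamma(2.5 + 7/2, 4.5 + 21.9396/2) = Inv-Gamma(6.00, 15.46980).
Mode = β/(α+1) = 15.46980/7.00 = 2.2100.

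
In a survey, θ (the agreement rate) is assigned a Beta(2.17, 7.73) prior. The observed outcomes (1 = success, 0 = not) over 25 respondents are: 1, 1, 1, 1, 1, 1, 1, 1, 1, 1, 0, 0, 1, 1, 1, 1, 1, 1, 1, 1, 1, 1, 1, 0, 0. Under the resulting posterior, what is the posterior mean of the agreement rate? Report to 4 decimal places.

The Beta prior is conjugate to a Binomial/Bernoulli likelihood; the update adds successes to α and failures to β.
Posterior: Beta(α+k, β+n−k) = Beta(2.17+21, 7.73+4) = Beta(23.17, 11.73).
Posterior mean = α/(α+β) = 23.17/34.90 = 0.6639.

0.6639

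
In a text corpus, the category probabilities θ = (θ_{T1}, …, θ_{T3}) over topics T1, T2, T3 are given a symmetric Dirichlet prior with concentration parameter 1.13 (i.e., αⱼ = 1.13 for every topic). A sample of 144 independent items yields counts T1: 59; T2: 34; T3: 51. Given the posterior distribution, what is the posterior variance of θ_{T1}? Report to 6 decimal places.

The Dirichlet prior is conjugate to the Multinomial likelihood: each posterior αⱼ = prior αⱼ + observed count nⱼ.
Posterior concentration: (60.13, 35.13, 52.13), total = 147.39.
Var[θ_j] = α_j(Σα−α_j)/((Σα)²(Σα+1)) = 60.13·87.26/(147.39²·148.39) = 0.001628.

0.001628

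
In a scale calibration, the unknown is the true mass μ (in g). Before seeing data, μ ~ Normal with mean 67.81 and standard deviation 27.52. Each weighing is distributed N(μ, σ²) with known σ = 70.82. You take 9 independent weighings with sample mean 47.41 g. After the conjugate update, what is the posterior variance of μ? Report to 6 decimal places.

For Normal data with known variance σ², a Normal(μ₀, σ₀²) prior on μ is conjugate. Posterior precision = 1/σ₀² + n/σ²; posterior mean is the precision-weighted average of μ₀ and x̄.
σ₀² = 27.52² = 757.3504, σ² = 70.82² = 5015.4724; σ² + n·σ₀² = 5015.4724 + 9·757.3504 = 11831.626.
Posterior precision = 1/σ₀² + n/σ² = 1/757.3504 + 9/5015.4724 = (σ² + n·σ₀²)/(σ₀²σ²) = 11831.626/(757.3504·5015.4724); posterior variance σₙ² = σ₀²σ²/(σ² + n·σ₀²) = 757.3504·5015.4724/11831.626 = 321.043788.

321.043788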